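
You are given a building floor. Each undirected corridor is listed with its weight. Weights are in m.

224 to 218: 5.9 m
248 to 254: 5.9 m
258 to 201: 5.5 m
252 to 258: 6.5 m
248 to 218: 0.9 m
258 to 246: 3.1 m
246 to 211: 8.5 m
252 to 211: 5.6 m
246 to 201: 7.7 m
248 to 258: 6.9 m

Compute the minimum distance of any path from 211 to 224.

25.3 m

Settle nodes by increasing distance from 211:
211: 0
252: 5.6  (via 211)
246: 8.5  (via 211)
258: 11.6  (via 246)
201: 16.2  (via 246)
248: 18.5  (via 258)
218: 19.4  (via 248)
254: 24.4  (via 248)
224: 25.3  (via 218)
Shortest route: 211 → 246 → 258 → 248 → 218 → 224 = 25.3 m.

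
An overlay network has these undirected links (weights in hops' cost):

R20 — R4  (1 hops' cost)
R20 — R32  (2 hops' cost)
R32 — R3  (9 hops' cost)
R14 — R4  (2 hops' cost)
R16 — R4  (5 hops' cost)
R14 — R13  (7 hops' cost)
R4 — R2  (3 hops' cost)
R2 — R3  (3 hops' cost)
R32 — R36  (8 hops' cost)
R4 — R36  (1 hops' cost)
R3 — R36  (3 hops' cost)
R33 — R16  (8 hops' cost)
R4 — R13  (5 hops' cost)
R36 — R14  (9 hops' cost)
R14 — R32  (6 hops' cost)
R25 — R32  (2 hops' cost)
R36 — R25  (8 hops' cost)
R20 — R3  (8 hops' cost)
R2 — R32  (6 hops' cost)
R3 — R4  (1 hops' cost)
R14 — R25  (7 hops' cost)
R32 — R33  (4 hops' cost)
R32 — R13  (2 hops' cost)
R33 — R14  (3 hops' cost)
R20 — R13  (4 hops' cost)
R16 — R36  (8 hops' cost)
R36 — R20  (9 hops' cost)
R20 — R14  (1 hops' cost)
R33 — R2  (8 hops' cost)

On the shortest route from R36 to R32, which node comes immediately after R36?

Enumerating some paths:
R36 → R4 → R14 → R20 → R32: 1+2+1+2 = 6
R36 → R3 → R4 → R20 → R32: 3+1+1+2 = 7
R36 → R4 → R20 → R13 → R32: 1+1+4+2 = 8
R36 → R4 → R20 → R32: 1+1+2 = 4
Cheapest is R36 → R4 → R20 → R32 at 4 hops' cost.
So from R36 the first move is to R4.

R4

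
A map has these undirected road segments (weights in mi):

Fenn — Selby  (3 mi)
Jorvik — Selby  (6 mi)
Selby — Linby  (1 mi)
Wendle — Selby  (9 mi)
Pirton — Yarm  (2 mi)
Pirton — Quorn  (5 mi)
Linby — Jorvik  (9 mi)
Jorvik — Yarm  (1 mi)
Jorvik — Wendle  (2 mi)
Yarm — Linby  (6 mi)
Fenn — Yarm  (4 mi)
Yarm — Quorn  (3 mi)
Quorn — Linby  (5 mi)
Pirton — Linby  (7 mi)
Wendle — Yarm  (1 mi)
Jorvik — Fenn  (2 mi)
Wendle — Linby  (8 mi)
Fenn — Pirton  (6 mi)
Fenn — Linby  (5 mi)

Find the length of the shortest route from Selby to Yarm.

6 mi

Running Dijkstra from Selby:
Selby: 0
Linby: 1  (via Selby)
Fenn: 3  (via Selby)
Jorvik: 5  (via Fenn)
Quorn: 6  (via Linby)
Yarm: 6  (via Jorvik)
Shortest route: Selby–Fenn–Jorvik–Yarm = 6 mi.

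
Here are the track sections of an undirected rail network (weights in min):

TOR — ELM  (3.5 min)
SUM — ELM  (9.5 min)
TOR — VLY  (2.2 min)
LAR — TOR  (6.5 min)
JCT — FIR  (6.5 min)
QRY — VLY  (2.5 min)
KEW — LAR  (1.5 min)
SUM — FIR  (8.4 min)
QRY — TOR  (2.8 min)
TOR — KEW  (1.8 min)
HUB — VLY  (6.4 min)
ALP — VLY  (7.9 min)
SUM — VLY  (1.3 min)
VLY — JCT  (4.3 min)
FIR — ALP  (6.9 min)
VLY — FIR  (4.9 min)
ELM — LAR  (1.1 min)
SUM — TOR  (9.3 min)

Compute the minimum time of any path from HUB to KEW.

10.4 min

Shortest distances from HUB:
HUB: 0
VLY: 6.4  (via HUB)
SUM: 7.7  (via VLY)
TOR: 8.6  (via VLY)
QRY: 8.9  (via VLY)
KEW: 10.4  (via TOR)
Shortest route: HUB → VLY → TOR → KEW = 10.4 min.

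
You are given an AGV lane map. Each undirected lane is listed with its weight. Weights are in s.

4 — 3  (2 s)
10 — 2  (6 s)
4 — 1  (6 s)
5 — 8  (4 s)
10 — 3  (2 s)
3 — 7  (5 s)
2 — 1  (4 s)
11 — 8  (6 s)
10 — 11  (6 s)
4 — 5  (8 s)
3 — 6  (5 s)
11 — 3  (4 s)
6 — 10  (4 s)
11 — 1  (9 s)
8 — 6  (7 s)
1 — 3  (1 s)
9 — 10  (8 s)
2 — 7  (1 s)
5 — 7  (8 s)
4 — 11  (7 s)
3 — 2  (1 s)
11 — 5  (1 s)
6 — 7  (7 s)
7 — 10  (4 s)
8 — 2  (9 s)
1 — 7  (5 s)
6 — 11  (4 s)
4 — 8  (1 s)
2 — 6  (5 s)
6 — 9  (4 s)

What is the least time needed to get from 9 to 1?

10 s

Shortest distances from 9:
9: 0
6: 4  (via 9)
10: 8  (via 9)
11: 8  (via 6)
2: 9  (via 6)
3: 9  (via 6)
5: 9  (via 11)
1: 10  (via 3)
Shortest route: 9 → 6 → 3 → 1 = 10 s.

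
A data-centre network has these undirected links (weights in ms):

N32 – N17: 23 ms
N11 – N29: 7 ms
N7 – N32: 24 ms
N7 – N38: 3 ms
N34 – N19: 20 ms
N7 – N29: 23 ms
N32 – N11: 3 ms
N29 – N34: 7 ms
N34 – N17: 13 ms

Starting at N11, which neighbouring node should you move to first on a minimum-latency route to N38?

Compare a few routes:
N11 → N29 → N7 → N38: 7+23+3 = 33
N11 → N32 → N7 → N38: 3+24+3 = 30
Cheapest is N11 → N32 → N7 → N38 at 30 ms.
So from N11 the first move is to N32.

N32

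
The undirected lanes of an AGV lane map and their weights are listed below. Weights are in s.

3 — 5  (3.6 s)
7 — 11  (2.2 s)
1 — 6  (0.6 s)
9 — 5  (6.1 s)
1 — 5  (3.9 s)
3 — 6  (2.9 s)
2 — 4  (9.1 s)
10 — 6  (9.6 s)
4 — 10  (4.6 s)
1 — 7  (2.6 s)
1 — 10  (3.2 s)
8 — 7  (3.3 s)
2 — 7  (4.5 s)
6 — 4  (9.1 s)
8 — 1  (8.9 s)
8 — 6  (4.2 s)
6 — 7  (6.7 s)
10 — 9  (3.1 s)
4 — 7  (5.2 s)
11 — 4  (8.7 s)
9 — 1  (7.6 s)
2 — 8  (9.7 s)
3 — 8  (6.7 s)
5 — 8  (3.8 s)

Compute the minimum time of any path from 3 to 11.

8.3 s

Settle nodes by increasing distance from 3:
3: 0
6: 2.9  (via 3)
1: 3.5  (via 6)
5: 3.6  (via 3)
7: 6.1  (via 1)
8: 6.7  (via 3)
10: 6.7  (via 1)
11: 8.3  (via 7)
Shortest route: 3 → 6 → 1 → 7 → 11 = 8.3 s.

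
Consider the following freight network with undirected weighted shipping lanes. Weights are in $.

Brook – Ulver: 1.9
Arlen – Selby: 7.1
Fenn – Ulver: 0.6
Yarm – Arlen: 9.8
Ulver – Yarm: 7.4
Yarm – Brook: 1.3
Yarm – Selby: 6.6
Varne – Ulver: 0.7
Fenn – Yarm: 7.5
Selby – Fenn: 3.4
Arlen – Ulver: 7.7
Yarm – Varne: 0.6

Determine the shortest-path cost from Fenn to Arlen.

$8.3

Enumerating some paths:
Fenn → Ulver → Varne → Yarm → Arlen: 0.6+0.7+0.6+9.8 = 11.7
Fenn → Ulver → Arlen: 0.6+7.7 = 8.3
Fenn → Selby → Arlen: 3.4+7.1 = 10.5
Fenn → Ulver → Brook → Yarm → Arlen: 0.6+1.9+1.3+9.8 = 13.6
The minimum is $8.3 via Fenn → Ulver → Arlen.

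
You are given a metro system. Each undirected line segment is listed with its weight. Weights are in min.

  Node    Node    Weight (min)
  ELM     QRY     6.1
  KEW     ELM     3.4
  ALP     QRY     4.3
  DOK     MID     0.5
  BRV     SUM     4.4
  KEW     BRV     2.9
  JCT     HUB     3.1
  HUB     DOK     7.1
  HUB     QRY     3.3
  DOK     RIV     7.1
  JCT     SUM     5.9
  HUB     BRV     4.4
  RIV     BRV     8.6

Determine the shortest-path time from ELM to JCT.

12.5 min

Settle nodes by increasing distance from ELM:
ELM: 0
KEW: 3.4  (via ELM)
QRY: 6.1  (via ELM)
BRV: 6.3  (via KEW)
HUB: 9.4  (via QRY)
ALP: 10.4  (via QRY)
SUM: 10.7  (via BRV)
JCT: 12.5  (via HUB)
Shortest route: ELM–QRY–HUB–JCT = 12.5 min.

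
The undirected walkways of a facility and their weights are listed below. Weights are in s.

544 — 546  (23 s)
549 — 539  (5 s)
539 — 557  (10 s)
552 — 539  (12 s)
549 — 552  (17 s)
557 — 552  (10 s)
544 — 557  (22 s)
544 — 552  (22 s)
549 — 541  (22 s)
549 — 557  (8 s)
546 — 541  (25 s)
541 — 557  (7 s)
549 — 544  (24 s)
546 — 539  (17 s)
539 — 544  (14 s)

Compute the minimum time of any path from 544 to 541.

29 s

Candidate routes:
544–539–557–541: 14+10+7 = 31
544–557–541: 22+7 = 29
The minimum is 29 s via 544–557–541.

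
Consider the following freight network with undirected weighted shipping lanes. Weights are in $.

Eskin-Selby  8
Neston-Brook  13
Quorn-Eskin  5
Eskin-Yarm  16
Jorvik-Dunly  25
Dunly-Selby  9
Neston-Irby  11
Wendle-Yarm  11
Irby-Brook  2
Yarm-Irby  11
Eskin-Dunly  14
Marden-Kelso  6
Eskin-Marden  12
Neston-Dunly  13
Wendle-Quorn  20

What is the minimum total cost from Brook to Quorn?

Shortest distances from Brook:
Brook: 0
Irby: 2  (via Brook)
Neston: 13  (via Brook)
Yarm: 13  (via Irby)
Wendle: 24  (via Yarm)
Dunly: 26  (via Neston)
Eskin: 29  (via Yarm)
Quorn: 34  (via Eskin)
Shortest route: Brook → Irby → Yarm → Eskin → Quorn = $34.

$34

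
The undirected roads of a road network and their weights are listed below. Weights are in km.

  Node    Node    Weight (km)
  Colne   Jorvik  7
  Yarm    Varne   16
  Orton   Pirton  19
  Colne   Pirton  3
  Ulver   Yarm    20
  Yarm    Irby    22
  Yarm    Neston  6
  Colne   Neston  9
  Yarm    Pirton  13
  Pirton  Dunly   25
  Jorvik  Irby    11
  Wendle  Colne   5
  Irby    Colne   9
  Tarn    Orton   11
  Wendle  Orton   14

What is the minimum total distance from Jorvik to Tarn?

37 km

Compare a few routes:
Jorvik - Colne - Pirton - Orton - Tarn: 7+3+19+11 = 40
Jorvik - Colne - Wendle - Orton - Tarn: 7+5+14+11 = 37
Cheapest is Jorvik - Colne - Wendle - Orton - Tarn at 37 km.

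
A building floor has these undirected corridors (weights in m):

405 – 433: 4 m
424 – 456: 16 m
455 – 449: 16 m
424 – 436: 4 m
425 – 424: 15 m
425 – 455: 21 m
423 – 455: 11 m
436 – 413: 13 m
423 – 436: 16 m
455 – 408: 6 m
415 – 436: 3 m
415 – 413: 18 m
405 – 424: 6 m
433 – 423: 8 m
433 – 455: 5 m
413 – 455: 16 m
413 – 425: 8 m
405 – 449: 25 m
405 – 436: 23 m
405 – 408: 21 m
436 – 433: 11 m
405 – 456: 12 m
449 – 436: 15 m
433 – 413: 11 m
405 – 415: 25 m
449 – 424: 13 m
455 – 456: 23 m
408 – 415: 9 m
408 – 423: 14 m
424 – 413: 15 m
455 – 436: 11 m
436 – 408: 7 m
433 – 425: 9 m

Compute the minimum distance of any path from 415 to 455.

14 m

Shortest distances from 415:
415: 0
436: 3  (via 415)
424: 7  (via 436)
408: 9  (via 415)
405: 13  (via 424)
433: 14  (via 436)
455: 14  (via 436)
Shortest route: 415 → 436 → 455 = 14 m.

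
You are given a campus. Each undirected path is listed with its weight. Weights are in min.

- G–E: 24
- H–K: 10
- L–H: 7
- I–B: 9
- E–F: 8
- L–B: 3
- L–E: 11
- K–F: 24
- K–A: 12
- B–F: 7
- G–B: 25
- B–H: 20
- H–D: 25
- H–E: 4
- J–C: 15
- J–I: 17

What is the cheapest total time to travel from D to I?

44 min

Enumerating some paths:
D–H–E–L–B–I: 25+4+11+3+9 = 52
D–H–L–B–I: 25+7+3+9 = 44
D–H–E–F–B–I: 25+4+8+7+9 = 53
Cheapest is D–H–L–B–I at 44 min.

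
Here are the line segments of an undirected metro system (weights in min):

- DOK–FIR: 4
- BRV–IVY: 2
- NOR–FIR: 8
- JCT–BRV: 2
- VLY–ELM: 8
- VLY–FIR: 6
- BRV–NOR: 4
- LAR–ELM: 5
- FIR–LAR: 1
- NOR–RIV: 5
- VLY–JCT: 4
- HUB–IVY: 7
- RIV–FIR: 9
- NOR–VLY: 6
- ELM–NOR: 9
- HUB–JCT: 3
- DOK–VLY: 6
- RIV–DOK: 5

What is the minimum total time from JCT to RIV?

Compare a few routes:
JCT → BRV → NOR → RIV: 2+4+5 = 11
JCT → VLY → NOR → RIV: 4+6+5 = 15
Cheapest is JCT → BRV → NOR → RIV at 11 min.

11 min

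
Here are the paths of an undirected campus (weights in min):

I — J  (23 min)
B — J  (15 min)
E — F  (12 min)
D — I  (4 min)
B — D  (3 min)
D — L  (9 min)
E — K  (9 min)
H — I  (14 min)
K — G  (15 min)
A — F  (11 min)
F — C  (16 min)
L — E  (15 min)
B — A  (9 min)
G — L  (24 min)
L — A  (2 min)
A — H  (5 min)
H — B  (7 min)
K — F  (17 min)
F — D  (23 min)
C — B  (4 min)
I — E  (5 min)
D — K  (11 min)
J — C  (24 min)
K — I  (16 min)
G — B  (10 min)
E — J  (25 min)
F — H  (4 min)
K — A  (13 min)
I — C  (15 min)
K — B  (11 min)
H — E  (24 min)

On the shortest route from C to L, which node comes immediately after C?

Candidate routes:
C–B–H–A–L: 4+7+5+2 = 18
C–F–H–A–L: 16+4+5+2 = 27
C–B–A–L: 4+9+2 = 15
C–B–D–L: 4+3+9 = 16
Cheapest is C–B–A–L at 15 min.
So from C the first move is to B.

B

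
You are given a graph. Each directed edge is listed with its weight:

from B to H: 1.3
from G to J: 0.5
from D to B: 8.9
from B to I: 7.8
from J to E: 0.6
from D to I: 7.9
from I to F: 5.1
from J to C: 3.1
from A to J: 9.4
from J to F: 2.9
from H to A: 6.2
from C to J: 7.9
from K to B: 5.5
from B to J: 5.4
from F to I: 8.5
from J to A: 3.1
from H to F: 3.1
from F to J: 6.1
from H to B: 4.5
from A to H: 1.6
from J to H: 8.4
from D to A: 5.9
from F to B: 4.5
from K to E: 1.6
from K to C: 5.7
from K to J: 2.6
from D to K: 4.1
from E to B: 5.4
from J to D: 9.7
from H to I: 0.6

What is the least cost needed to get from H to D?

Candidate routes:
H–F–J–D: 3.1+6.1+9.7 = 18.9
H–B–J–D: 4.5+5.4+9.7 = 19.6
Cheapest is H–F–J–D at 18.9.

18.9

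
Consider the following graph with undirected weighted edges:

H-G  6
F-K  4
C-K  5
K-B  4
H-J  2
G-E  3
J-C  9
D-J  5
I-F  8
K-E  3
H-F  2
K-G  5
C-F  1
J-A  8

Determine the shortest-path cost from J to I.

12

Shortest distances from J:
J: 0
H: 2  (via J)
F: 4  (via H)
C: 5  (via F)
D: 5  (via J)
A: 8  (via J)
G: 8  (via H)
K: 8  (via F)
E: 11  (via G)
B: 12  (via K)
I: 12  (via F)
Shortest route: J → H → F → I = 12.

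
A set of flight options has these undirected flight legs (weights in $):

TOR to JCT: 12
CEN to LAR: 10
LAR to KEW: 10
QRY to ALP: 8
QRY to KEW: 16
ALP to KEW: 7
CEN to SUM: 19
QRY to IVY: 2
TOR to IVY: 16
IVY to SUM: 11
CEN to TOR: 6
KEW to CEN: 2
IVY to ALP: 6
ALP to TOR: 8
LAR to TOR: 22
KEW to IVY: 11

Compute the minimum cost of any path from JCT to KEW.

Running Dijkstra from JCT:
JCT: 0
TOR: 12  (via JCT)
CEN: 18  (via TOR)
ALP: 20  (via TOR)
KEW: 20  (via CEN)
Shortest route: JCT–TOR–CEN–KEW = $20.

$20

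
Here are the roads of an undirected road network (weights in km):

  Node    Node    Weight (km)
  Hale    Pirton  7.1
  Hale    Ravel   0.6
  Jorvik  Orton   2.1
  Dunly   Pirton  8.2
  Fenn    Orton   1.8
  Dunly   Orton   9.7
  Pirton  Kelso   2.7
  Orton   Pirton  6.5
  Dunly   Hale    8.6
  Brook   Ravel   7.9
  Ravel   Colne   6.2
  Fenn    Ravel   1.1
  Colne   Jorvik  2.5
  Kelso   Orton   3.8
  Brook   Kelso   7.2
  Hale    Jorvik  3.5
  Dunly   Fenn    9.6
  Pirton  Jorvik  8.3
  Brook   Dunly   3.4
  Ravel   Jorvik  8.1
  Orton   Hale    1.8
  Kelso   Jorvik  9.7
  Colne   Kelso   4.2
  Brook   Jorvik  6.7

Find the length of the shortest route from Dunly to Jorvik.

Settle nodes by increasing distance from Dunly:
Dunly: 0
Brook: 3.4  (via Dunly)
Pirton: 8.2  (via Dunly)
Hale: 8.6  (via Dunly)
Ravel: 9.2  (via Hale)
Fenn: 9.6  (via Dunly)
Orton: 9.7  (via Dunly)
Jorvik: 10.1  (via Brook)
Shortest route: Dunly–Brook–Jorvik = 10.1 km.

10.1 km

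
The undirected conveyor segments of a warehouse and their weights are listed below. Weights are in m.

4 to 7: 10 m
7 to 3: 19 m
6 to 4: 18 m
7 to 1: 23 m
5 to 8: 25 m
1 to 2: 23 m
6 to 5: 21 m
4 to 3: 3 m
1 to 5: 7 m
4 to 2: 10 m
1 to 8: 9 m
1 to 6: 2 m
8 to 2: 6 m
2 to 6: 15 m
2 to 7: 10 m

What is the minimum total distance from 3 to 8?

Settle nodes by increasing distance from 3:
3: 0
4: 3  (via 3)
2: 13  (via 4)
7: 13  (via 4)
8: 19  (via 2)
Shortest route: 3 → 4 → 2 → 8 = 19 m.

19 m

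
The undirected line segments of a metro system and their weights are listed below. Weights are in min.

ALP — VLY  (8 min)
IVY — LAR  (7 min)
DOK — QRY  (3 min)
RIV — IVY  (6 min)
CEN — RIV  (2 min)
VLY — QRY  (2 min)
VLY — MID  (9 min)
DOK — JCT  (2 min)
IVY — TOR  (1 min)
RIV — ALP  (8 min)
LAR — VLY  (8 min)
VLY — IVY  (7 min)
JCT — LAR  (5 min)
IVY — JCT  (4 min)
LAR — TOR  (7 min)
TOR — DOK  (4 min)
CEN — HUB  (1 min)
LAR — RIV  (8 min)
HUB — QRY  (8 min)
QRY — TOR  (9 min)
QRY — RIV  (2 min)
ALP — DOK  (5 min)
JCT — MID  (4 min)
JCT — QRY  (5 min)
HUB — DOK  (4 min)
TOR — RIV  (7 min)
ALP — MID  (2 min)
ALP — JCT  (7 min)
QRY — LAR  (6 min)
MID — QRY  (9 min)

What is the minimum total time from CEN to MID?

Running Dijkstra from CEN:
CEN: 0
HUB: 1  (via CEN)
RIV: 2  (via CEN)
QRY: 4  (via RIV)
DOK: 5  (via HUB)
VLY: 6  (via QRY)
JCT: 7  (via DOK)
IVY: 8  (via RIV)
TOR: 9  (via RIV)
ALP: 10  (via RIV)
LAR: 10  (via RIV)
MID: 11  (via JCT)
Shortest route: CEN → HUB → DOK → JCT → MID = 11 min.

11 min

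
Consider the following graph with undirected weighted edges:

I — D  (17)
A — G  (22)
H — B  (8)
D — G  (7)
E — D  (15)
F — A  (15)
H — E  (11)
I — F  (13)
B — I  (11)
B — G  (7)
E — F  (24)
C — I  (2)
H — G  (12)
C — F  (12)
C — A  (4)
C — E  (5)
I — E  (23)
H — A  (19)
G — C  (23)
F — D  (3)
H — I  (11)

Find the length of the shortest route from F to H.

Shortest distances from F:
F: 0
D: 3  (via F)
G: 10  (via D)
C: 12  (via F)
I: 13  (via F)
A: 15  (via F)
B: 17  (via G)
E: 17  (via C)
H: 22  (via G)
Shortest route: F → D → G → H = 22.

22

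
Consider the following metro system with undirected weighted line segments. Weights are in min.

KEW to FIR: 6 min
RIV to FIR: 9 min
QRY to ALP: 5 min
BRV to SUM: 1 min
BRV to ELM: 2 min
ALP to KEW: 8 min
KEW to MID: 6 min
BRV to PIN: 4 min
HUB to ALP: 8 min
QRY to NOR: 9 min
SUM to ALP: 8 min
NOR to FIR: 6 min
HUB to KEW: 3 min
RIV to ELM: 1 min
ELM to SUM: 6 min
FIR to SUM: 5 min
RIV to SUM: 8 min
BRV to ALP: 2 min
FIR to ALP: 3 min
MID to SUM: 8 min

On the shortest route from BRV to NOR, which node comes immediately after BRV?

Compare a few routes:
BRV → ALP → FIR → NOR: 2+3+6 = 11
BRV → SUM → FIR → NOR: 1+5+6 = 12
The minimum is 11 min via BRV → ALP → FIR → NOR.
So from BRV the first move is to ALP.

ALP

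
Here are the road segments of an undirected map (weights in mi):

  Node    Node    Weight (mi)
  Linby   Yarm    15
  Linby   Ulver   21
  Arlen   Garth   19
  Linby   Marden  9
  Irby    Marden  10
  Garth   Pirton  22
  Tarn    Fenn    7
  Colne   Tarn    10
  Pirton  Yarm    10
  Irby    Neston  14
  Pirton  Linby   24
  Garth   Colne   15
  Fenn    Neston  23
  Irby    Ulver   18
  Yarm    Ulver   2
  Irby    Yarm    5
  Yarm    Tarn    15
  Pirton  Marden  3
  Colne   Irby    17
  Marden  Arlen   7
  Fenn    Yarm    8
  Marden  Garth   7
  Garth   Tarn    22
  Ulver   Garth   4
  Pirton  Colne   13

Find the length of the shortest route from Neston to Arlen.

Shortest distances from Neston:
Neston: 0
Irby: 14  (via Neston)
Yarm: 19  (via Irby)
Ulver: 21  (via Yarm)
Fenn: 23  (via Neston)
Marden: 24  (via Irby)
Garth: 25  (via Ulver)
Pirton: 27  (via Marden)
Tarn: 30  (via Fenn)
Arlen: 31  (via Marden)
Shortest route: Neston → Irby → Marden → Arlen = 31 mi.

31 mi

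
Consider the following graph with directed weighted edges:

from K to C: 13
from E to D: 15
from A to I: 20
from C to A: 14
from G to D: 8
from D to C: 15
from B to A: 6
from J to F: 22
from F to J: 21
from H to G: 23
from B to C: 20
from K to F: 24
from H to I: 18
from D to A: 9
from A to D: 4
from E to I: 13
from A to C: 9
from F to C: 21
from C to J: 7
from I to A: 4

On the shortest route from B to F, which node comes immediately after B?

A

Enumerating some paths:
B - C - J - F: 20+7+22 = 49
B - A - D - C - J - F: 6+4+15+7+22 = 54
B - A - C - J - F: 6+9+7+22 = 44
The minimum is 44 via B - A - C - J - F.
So from B the first move is to A.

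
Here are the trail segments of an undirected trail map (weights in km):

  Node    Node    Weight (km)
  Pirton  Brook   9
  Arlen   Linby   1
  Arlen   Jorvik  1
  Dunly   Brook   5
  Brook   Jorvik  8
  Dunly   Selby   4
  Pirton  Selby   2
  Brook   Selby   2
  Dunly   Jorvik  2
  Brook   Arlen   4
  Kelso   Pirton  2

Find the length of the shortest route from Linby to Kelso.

11 km

Compare a few routes:
Linby–Arlen–Brook–Selby–Pirton–Kelso: 1+4+2+2+2 = 11
Linby–Arlen–Jorvik–Dunly–Selby–Pirton–Kelso: 1+1+2+4+2+2 = 12
Linby–Arlen–Jorvik–Dunly–Brook–Selby–Pirton–Kelso: 1+1+2+5+2+2+2 = 15
Cheapest is Linby–Arlen–Brook–Selby–Pirton–Kelso at 11 km.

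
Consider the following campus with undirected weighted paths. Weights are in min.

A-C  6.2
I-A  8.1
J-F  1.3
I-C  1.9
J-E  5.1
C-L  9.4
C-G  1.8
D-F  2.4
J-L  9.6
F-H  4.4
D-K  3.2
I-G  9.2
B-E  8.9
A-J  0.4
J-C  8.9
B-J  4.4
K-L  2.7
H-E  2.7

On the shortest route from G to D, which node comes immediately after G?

C

Compare a few routes:
G → C → J → F → D: 1.8+8.9+1.3+2.4 = 14.4
G → C → A → J → F → D: 1.8+6.2+0.4+1.3+2.4 = 12.1
G → C → L → K → D: 1.8+9.4+2.7+3.2 = 17.1
G → C → I → A → J → F → D: 1.8+1.9+8.1+0.4+1.3+2.4 = 15.9
The minimum is 12.1 min via G → C → A → J → F → D.
So from G the first move is to C.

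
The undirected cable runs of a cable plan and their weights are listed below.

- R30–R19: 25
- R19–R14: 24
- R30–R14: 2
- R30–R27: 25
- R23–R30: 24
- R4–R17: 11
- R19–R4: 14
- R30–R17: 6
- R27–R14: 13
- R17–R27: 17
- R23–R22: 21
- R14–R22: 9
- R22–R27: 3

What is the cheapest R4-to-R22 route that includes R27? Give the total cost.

31

Shortest R4→R27: R4 → R17 → R27 = 28
Best R27 to R22: R27 → R22 costing 3
Total via R27: 28 + 3 = 31.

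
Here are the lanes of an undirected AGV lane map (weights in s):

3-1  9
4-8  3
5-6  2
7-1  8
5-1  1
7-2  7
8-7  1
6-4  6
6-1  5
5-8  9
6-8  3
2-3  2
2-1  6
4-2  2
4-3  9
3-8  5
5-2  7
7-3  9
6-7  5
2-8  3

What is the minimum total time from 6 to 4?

6 s

Candidate routes:
6 - 4: 6 = 6
6 - 8 - 2 - 4: 3+3+2 = 8
Cheapest is 6 - 4 at 6 s.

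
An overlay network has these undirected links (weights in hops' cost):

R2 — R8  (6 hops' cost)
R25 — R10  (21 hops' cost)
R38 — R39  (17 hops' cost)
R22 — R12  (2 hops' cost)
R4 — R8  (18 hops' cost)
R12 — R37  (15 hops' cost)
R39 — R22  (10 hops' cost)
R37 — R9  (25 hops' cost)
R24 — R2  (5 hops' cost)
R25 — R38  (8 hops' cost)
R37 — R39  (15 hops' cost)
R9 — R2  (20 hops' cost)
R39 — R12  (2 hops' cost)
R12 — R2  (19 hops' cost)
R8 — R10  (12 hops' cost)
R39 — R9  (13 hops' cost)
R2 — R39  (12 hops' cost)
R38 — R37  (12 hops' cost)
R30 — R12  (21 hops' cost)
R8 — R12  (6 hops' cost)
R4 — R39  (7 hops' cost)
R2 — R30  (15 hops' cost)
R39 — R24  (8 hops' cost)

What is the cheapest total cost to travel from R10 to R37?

33 hops' cost

Candidate routes:
R10–R8–R12–R39–R37: 12+6+2+15 = 35
R10–R8–R12–R37: 12+6+15 = 33
The minimum is 33 hops' cost via R10–R8–R12–R37.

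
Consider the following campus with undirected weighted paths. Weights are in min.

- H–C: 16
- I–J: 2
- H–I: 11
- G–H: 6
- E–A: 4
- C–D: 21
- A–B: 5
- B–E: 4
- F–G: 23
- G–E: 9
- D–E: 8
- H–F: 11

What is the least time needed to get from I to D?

Enumerating some paths:
I → H → F → G → E → D: 11+11+23+9+8 = 62
I → H → C → D: 11+16+21 = 48
I → H → G → E → D: 11+6+9+8 = 34
Cheapest is I → H → G → E → D at 34 min.

34 min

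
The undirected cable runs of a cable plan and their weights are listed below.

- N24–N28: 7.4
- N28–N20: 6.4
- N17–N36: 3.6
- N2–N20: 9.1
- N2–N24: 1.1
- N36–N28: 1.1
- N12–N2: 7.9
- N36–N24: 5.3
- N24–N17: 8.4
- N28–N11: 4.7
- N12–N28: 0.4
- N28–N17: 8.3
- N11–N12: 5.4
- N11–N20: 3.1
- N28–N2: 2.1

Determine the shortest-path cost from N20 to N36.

7.5

Running Dijkstra from N20:
N20: 0
N11: 3.1  (via N20)
N28: 6.4  (via N20)
N12: 6.8  (via N28)
N36: 7.5  (via N28)
Shortest route: N20 → N28 → N36 = 7.5.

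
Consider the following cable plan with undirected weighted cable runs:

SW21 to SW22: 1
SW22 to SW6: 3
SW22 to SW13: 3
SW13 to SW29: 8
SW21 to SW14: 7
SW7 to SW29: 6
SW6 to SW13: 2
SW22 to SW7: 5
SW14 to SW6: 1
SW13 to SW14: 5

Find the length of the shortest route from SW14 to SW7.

9

Shortest distances from SW14:
SW14: 0
SW6: 1  (via SW14)
SW13: 3  (via SW6)
SW22: 4  (via SW6)
SW21: 5  (via SW22)
SW7: 9  (via SW22)
Shortest route: SW14–SW6–SW22–SW7 = 9.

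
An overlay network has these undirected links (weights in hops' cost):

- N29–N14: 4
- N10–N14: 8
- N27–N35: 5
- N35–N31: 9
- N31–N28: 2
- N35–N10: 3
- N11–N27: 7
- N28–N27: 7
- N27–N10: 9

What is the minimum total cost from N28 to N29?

Enumerating some paths:
N28–N27–N35–N10–N14–N29: 7+5+3+8+4 = 27
N28–N27–N10–N14–N29: 7+9+8+4 = 28
N28–N31–N35–N10–N14–N29: 2+9+3+8+4 = 26
Cheapest is N28–N31–N35–N10–N14–N29 at 26 hops' cost.

26 hops' cost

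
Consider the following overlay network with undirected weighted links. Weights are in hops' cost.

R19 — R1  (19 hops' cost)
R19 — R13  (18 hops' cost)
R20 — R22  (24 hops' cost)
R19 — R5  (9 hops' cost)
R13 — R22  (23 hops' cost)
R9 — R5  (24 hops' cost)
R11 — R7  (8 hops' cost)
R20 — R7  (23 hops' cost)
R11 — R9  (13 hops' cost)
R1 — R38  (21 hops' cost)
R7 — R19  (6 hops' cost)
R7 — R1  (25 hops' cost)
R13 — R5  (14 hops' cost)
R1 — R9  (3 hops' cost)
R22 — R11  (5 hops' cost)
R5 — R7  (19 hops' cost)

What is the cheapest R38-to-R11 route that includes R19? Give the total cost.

Best R38 to R19: R38 → R1 → R19 costing 40
Best R19 to R11: R19 → R7 → R11 costing 14
Total via R19: 40 + 14 = 54 hops' cost.

54 hops' cost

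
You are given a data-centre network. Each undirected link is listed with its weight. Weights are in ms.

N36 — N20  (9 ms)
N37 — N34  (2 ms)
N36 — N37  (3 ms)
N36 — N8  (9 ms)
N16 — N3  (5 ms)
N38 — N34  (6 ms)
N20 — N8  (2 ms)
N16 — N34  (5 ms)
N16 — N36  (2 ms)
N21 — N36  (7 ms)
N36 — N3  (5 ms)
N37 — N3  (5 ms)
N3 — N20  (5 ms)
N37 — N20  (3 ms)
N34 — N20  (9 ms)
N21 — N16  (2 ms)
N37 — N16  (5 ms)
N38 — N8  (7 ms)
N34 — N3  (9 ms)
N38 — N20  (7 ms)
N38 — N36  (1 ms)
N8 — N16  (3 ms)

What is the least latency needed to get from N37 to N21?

Compare a few routes:
N37 - N34 - N16 - N21: 2+5+2 = 9
N37 - N16 - N21: 5+2 = 7
The minimum is 7 ms via N37 - N16 - N21.

7 ms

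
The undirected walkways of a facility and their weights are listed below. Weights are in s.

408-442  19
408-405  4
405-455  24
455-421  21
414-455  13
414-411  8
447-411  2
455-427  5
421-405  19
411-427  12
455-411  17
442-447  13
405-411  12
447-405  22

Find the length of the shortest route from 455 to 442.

32 s

Enumerating some paths:
455–411–447–442: 17+2+13 = 32
455–414–411–447–442: 13+8+2+13 = 36
455–405–411–447–442: 24+12+2+13 = 51
455–405–408–442: 24+4+19 = 47
The minimum is 32 s via 455–411–447–442.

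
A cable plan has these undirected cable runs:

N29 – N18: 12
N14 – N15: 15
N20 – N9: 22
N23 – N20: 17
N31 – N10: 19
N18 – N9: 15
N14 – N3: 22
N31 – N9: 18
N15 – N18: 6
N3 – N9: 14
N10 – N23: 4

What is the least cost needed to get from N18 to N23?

54

Shortest distances from N18:
N18: 0
N15: 6  (via N18)
N29: 12  (via N18)
N9: 15  (via N18)
N14: 21  (via N15)
N3: 29  (via N9)
N31: 33  (via N9)
N20: 37  (via N9)
N10: 52  (via N31)
N23: 54  (via N20)
Shortest route: N18–N9–N20–N23 = 54.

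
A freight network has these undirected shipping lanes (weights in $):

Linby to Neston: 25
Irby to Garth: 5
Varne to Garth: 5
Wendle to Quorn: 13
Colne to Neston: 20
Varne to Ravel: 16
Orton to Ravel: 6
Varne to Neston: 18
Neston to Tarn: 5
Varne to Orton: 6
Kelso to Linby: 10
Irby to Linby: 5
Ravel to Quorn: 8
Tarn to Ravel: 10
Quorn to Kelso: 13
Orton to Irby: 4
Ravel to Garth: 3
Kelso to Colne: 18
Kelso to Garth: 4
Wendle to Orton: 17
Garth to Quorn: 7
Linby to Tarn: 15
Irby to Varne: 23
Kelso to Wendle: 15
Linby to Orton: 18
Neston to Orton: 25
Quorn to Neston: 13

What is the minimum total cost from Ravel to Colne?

$25

Running Dijkstra from Ravel:
Ravel: 0
Garth: 3  (via Ravel)
Orton: 6  (via Ravel)
Kelso: 7  (via Garth)
Quorn: 8  (via Ravel)
Varne: 8  (via Garth)
Irby: 8  (via Garth)
Tarn: 10  (via Ravel)
Linby: 13  (via Irby)
Neston: 15  (via Tarn)
Wendle: 21  (via Quorn)
Colne: 25  (via Kelso)
Shortest route: Ravel → Garth → Kelso → Colne = $25.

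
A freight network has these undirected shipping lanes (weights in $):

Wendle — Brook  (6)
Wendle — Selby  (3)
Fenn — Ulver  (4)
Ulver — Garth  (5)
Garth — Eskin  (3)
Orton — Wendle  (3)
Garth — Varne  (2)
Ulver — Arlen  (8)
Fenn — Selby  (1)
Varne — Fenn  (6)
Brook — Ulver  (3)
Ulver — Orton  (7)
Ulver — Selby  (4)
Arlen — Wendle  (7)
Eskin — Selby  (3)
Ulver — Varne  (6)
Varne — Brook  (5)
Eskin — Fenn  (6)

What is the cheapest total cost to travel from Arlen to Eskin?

Settle nodes by increasing distance from Arlen:
Arlen: 0
Wendle: 7  (via Arlen)
Ulver: 8  (via Arlen)
Orton: 10  (via Wendle)
Selby: 10  (via Wendle)
Brook: 11  (via Ulver)
Fenn: 11  (via Selby)
Garth: 13  (via Ulver)
Eskin: 13  (via Selby)
Shortest route: Arlen → Wendle → Selby → Eskin = $13.

$13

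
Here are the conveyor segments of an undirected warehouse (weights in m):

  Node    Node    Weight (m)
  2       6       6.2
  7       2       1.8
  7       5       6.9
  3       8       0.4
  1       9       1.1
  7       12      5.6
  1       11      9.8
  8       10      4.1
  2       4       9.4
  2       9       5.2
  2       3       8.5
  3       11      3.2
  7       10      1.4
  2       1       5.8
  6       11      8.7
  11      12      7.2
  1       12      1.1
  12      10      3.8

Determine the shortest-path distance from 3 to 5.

12.8 m

Candidate routes:
3 - 8 - 10 - 7 - 5: 0.4+4.1+1.4+6.9 = 12.8
3 - 2 - 7 - 5: 8.5+1.8+6.9 = 17.2
Cheapest is 3 - 8 - 10 - 7 - 5 at 12.8 m.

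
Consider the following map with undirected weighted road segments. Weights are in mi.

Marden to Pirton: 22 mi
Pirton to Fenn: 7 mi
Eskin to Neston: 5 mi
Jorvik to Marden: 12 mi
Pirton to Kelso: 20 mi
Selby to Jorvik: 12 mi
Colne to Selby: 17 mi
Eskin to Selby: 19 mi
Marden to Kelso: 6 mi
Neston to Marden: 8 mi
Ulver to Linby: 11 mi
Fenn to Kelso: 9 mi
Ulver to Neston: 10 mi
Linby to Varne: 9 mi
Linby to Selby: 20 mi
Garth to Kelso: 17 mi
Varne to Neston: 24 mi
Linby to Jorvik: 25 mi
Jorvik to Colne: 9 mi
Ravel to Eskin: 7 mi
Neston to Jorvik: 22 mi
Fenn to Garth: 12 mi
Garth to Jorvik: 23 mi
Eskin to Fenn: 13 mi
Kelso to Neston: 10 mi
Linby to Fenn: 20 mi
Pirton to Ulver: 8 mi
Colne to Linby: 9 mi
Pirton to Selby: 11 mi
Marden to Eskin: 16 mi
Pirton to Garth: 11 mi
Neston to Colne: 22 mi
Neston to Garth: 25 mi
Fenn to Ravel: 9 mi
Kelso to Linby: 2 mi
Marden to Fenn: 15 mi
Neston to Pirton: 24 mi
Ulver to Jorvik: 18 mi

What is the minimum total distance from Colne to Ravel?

29 mi

Candidate routes:
Colne - Linby - Kelso - Fenn - Ravel: 9+2+9+9 = 29
Colne - Linby - Kelso - Neston - Eskin - Ravel: 9+2+10+5+7 = 33
Cheapest is Colne - Linby - Kelso - Fenn - Ravel at 29 mi.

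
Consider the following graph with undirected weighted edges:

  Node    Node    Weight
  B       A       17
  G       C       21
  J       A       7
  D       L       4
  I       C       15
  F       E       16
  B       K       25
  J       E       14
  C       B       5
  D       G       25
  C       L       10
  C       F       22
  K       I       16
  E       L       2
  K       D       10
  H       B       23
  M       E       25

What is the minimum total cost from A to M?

46

Enumerating some paths:
A–J–E–M: 7+14+25 = 46
A–B–K–D–L–E–M: 17+25+10+4+2+25 = 83
A–B–C–L–E–M: 17+5+10+2+25 = 59
The minimum is 46 via A–J–E–M.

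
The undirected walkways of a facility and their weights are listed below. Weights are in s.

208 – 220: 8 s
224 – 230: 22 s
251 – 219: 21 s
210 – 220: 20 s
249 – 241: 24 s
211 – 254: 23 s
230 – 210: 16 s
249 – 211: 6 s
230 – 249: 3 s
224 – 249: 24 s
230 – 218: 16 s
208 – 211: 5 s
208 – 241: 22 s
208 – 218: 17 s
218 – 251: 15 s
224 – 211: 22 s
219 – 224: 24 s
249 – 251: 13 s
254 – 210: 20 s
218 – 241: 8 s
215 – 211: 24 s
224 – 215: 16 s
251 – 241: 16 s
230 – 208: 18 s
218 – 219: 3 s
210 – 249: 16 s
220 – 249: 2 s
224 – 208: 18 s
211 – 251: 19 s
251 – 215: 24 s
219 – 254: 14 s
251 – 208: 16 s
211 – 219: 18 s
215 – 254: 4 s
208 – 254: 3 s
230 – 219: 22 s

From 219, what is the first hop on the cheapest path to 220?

Compare a few routes:
219–211–249–220: 18+6+2 = 26
219–230–249–220: 22+3+2 = 27
219–218–230–249–220: 3+16+3+2 = 24
219–254–208–220: 14+3+8 = 25
The minimum is 24 s via 219–218–230–249–220.
So from 219 the first move is to 218.

218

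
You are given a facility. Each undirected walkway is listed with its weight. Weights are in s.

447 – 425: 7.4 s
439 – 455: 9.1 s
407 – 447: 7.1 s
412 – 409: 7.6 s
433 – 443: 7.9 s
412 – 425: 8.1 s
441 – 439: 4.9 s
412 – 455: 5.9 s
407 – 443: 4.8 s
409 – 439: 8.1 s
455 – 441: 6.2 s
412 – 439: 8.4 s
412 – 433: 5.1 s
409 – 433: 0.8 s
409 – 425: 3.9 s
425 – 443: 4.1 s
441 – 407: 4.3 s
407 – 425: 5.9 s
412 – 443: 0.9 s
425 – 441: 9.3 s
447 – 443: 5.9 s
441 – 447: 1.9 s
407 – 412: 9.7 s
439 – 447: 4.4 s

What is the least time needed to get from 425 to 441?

9.3 s

Settle nodes by increasing distance from 425:
425: 0
409: 3.9  (via 425)
443: 4.1  (via 425)
433: 4.7  (via 409)
412: 5  (via 443)
407: 5.9  (via 425)
447: 7.4  (via 425)
441: 9.3  (via 425)
Shortest route: 425–441 = 9.3 s.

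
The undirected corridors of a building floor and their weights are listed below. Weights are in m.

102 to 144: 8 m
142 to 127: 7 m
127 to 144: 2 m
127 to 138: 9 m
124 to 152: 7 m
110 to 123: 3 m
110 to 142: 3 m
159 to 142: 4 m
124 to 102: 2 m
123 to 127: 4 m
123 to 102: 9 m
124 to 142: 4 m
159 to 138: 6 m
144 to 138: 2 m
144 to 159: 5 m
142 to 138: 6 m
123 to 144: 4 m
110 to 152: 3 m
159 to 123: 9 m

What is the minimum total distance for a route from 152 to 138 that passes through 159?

16 m

Best 152 to 159: 152–110–142–159 costing 10
Best 159 to 138: 159–138 costing 6
Total via 159: 10 + 6 = 16 m.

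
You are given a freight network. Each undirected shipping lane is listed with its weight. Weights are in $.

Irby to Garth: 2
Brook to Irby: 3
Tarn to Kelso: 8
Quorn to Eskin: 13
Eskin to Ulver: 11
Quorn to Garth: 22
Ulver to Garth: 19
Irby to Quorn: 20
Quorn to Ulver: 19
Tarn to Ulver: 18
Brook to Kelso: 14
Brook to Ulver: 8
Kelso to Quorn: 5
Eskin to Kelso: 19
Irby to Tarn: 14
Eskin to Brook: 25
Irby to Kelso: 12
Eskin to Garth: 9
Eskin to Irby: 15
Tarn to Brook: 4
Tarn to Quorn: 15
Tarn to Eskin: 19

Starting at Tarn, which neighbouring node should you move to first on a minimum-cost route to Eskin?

Compare a few routes:
Tarn - Brook - Irby - Eskin: 4+3+15 = 22
Tarn - Brook - Irby - Garth - Eskin: 4+3+2+9 = 18
Tarn - Eskin: 19 = 19
Cheapest is Tarn - Brook - Irby - Garth - Eskin at $18.
So from Tarn the first move is to Brook.

Brook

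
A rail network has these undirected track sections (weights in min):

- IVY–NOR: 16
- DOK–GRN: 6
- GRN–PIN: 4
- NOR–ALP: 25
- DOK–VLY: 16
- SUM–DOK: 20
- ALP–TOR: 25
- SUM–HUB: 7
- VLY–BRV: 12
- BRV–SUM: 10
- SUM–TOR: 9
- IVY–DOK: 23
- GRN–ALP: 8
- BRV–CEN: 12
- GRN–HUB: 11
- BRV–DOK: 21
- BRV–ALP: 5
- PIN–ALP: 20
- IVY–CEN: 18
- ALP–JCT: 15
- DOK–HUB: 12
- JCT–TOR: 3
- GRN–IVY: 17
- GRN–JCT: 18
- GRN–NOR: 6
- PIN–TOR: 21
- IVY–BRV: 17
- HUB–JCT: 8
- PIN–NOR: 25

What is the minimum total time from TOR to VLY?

31 min

Candidate routes:
TOR - SUM - BRV - VLY: 9+10+12 = 31
TOR - JCT - HUB - DOK - VLY: 3+8+12+16 = 39
TOR - JCT - HUB - SUM - BRV - VLY: 3+8+7+10+12 = 40
TOR - JCT - ALP - BRV - VLY: 3+15+5+12 = 35
Cheapest is TOR - SUM - BRV - VLY at 31 min.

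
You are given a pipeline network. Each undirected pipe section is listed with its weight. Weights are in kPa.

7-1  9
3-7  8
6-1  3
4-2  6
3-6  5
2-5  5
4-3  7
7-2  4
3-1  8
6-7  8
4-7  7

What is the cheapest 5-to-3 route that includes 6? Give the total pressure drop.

Best 5 to 6: 5–2–7–6 costing 17
Shortest 6→3: 6–3 = 5
Total via 6: 17 + 5 = 22 kPa.

22 kPa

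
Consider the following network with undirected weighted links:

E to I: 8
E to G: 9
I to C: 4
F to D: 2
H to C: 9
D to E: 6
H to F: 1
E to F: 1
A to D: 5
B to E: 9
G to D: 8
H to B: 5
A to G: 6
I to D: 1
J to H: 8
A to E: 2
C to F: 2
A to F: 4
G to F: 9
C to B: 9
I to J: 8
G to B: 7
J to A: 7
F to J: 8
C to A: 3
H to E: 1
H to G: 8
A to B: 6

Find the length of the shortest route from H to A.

3

Compare a few routes:
H–F–E–A: 1+1+2 = 4
H–E–A: 1+2 = 3
Cheapest is H–E–A at 3.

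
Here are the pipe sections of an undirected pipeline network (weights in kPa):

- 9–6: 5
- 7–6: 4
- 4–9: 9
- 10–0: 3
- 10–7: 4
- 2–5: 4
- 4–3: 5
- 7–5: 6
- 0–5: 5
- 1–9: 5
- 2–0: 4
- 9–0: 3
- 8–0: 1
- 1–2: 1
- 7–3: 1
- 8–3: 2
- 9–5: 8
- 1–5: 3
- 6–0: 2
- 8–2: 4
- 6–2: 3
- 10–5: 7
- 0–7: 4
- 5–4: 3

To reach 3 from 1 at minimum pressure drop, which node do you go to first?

Enumerating some paths:
1 - 2 - 6 - 7 - 3: 1+3+4+1 = 9
1 - 2 - 8 - 3: 1+4+2 = 7
1 - 2 - 6 - 0 - 8 - 3: 1+3+2+1+2 = 9
1 - 2 - 0 - 8 - 3: 1+4+1+2 = 8
The minimum is 7 kPa via 1 - 2 - 8 - 3.
So from 1 the first move is to 2.

2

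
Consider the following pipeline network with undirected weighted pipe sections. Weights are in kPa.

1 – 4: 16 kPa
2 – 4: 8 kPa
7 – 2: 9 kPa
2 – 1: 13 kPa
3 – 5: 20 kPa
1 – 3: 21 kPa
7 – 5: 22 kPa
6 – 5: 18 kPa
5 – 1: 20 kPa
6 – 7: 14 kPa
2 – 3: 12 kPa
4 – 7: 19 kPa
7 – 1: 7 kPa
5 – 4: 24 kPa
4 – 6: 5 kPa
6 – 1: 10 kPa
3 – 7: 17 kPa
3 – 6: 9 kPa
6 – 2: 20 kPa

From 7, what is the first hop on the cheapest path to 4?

2

Compare a few routes:
7–6–4: 14+5 = 19
7–1–6–4: 7+10+5 = 22
7–4: 19 = 19
7–2–4: 9+8 = 17
The minimum is 17 kPa via 7–2–4.
So from 7 the first move is to 2.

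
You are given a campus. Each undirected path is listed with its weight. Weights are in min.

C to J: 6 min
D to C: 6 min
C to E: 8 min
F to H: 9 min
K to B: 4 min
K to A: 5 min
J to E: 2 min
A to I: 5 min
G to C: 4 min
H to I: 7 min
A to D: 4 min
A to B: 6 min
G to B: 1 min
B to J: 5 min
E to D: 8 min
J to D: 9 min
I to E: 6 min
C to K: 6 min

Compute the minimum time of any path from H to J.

Running Dijkstra from H:
H: 0
I: 7  (via H)
F: 9  (via H)
A: 12  (via I)
E: 13  (via I)
J: 15  (via E)
Shortest route: H–I–E–J = 15 min.

15 min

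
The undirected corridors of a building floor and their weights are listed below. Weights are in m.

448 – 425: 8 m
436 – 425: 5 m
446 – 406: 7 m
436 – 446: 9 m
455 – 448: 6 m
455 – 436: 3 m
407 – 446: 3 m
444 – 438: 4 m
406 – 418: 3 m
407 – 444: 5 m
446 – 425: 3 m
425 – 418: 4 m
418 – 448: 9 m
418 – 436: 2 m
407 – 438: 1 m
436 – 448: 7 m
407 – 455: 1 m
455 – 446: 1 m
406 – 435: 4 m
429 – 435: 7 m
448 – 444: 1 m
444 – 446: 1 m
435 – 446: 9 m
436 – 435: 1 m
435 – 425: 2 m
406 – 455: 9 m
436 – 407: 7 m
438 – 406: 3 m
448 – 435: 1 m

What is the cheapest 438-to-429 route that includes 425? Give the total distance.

15 m

Best 438 to 425: 438–407–455–446–425 costing 6
Shortest 425→429: 425–435–429 = 9
Total via 425: 6 + 9 = 15 m.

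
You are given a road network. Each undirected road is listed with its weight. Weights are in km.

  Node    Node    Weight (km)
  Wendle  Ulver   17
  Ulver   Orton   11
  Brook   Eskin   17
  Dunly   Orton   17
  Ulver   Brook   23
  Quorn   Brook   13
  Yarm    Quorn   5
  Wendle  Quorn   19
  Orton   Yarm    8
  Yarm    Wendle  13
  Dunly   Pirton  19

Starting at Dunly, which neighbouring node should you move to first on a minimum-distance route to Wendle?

Orton

Candidate routes:
Dunly → Orton → Ulver → Wendle: 17+11+17 = 45
Dunly → Orton → Ulver → Brook → Quorn → Yarm → Wendle: 17+11+23+13+5+13 = 82
Dunly → Orton → Yarm → Wendle: 17+8+13 = 38
Dunly → Orton → Yarm → Quorn → Wendle: 17+8+5+19 = 49
The minimum is 38 km via Dunly → Orton → Yarm → Wendle.
So from Dunly the first move is to Orton.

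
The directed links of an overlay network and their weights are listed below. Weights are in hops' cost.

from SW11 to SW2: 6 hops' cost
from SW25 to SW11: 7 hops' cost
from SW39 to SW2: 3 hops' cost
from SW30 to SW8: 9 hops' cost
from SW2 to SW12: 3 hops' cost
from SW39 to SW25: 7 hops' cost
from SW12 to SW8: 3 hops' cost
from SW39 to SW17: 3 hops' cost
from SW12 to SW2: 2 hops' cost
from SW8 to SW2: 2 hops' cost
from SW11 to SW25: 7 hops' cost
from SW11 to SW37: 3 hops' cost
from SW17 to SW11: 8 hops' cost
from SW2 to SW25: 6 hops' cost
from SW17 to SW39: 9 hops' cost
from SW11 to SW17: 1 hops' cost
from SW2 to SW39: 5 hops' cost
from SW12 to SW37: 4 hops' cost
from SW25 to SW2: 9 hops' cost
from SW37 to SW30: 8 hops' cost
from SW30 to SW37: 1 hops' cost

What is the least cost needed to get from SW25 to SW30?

18 hops' cost

Enumerating some paths:
SW25 → SW11 → SW37 → SW30: 7+3+8 = 18
SW25 → SW2 → SW12 → SW37 → SW30: 9+3+4+8 = 24
The minimum is 18 hops' cost via SW25 → SW11 → SW37 → SW30.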